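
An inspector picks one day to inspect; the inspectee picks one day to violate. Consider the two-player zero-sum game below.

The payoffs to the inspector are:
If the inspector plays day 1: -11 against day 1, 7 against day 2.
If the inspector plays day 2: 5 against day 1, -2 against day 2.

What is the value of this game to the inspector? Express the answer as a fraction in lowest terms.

Row minima are -11 and -2, so the inspector's maximin is -2; column maxima are 5 and 7, so the inspectee's minimax is 5. These differ, so the equilibrium is in mixed strategies.
Let the inspector play day 1 with probability p. The inspectee is indifferent when −11p + 5(1−p) = 7p − 2(1−p), giving p = 7/25.
Let the inspectee play day 1 with probability q. The inspector is indifferent when −11q + 7(1−q) = 5q − 2(1−q), giving q = 9/25.
The value is -11·(9/25) + (7)·(16/25) = 13/25.

13/25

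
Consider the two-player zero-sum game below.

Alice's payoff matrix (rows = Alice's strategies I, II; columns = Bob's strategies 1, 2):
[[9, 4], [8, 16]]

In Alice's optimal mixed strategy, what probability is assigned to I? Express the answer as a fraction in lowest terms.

8/13

Row minima are 4 and 8, so Alice's maximin is 8; column maxima are 9 and 16, so Bob's minimax is 9. These differ, so the equilibrium is in mixed strategies.
Let Alice play I with probability p. Bob is indifferent when 9p + 8(1−p) = 4p + 16(1−p), giving p = 8/13.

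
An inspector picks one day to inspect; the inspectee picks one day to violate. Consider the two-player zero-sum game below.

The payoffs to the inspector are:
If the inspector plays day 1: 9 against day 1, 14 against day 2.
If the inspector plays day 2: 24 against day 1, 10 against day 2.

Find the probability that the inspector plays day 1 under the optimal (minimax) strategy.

Row minima are 9 and 10, so the inspector's maximin is 10; column maxima are 24 and 14, so the inspectee's minimax is 14. These differ, so the equilibrium is in mixed strategies.
Let the inspector play day 1 with probability p. The inspectee is indifferent when 9p + 24(1−p) = 14p + 10(1−p), giving p = 14/19.

14/19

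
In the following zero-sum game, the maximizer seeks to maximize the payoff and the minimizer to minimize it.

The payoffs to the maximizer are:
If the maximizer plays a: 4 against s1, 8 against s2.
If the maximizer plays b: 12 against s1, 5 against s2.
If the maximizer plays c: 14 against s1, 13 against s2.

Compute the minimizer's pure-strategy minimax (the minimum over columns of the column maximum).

The worst case (largest entry) in each column is s1: 14, s2: 13.
The best (smallest) of these is 13.

13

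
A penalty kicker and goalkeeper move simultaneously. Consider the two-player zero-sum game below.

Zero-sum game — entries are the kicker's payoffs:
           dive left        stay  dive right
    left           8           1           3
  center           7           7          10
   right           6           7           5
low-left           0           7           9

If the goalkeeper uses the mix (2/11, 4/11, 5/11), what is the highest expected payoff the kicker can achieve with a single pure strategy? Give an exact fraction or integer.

92/11

left: (8)·(2/11) + (1)·(4/11) + (3)·(5/11) = 35/11.
center: (7)·(2/11) + (7)·(4/11) + (10)·(5/11) = 92/11.
right: (6)·(2/11) + (7)·(4/11) + (5)·(5/11) = 65/11.
low-left: (0)·(2/11) + (7)·(4/11) + (9)·(5/11) = 73/11.
The best pure response is center with expected payoff 92/11.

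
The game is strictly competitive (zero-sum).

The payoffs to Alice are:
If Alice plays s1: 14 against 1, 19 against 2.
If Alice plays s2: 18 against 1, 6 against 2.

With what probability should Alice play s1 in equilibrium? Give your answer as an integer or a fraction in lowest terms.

12/17

Row minima are 14 and 6, so Alice's maximin is 14; column maxima are 18 and 19, so Bob's minimax is 18. These differ, so the equilibrium is in mixed strategies.
Let Alice play s1 with probability p. Bob is indifferent when 14p + 18(1−p) = 19p + 6(1−p), giving p = 12/17.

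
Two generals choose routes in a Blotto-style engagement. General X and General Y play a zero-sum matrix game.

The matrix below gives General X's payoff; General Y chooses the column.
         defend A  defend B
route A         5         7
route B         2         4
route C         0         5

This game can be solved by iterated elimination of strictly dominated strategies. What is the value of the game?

5

Column defend B is strictly dominated by defend A for General Y (5<7, 2<4, 0<5); eliminate defend B.
Row route B is strictly dominated by row route A (5>2); eliminate route B.
Row route C is strictly dominated by row route A (5>0); eliminate route C.
Only (route A, defend A) remains, with payoff 5.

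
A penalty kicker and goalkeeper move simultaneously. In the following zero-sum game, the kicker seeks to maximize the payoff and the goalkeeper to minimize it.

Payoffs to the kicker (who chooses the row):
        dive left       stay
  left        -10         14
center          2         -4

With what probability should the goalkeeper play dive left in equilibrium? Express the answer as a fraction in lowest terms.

Row minima are -10 and -4, so the kicker's maximin is -4; column maxima are 2 and 14, so the goalkeeper's minimax is 2. These differ, so the equilibrium is in mixed strategies.
Let the goalkeeper play dive left with probability q. The kicker is indifferent when −10q + 14(1−q) = 2q − 4(1−q), giving q = 3/5.

3/5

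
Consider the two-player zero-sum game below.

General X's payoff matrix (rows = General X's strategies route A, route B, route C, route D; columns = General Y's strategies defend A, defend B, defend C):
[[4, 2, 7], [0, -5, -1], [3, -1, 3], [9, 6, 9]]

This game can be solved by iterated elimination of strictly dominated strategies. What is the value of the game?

6

Row route B is strictly dominated by row route A (4>0, 2>-5, 7>-1); eliminate route B.
Column defend A is strictly dominated by defend B for General Y (2<4, -1<3, 6<9); eliminate defend A.
Column defend C is strictly dominated by defend B for General Y (2<7, -1<3, 6<9); eliminate defend C.
Row route A is strictly dominated by row route D (6>2); eliminate route A.
Row route C is strictly dominated by row route D (6>-1); eliminate route C.
Only (route D, defend B) remains, with payoff 6.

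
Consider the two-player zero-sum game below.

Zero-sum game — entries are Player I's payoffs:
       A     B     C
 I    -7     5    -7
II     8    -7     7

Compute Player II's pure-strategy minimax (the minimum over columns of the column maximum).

The worst case (largest entry) in each column is A: 8, B: 5, C: 7.
The best (smallest) of these is 5.

5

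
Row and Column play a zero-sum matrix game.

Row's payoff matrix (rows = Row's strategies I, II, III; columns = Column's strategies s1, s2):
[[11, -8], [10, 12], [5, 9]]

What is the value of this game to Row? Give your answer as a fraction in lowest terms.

212/21

Row III is strictly dominated by row II, so Row never plays it.
The remaining 2×2 game on (I, II) × (s1, s2) has no saddle point. Let Row play I with probability p; indifference gives 11p + 10(1−p) = −8p + 12(1−p), so p = 2/21.
Similarly Column's optimal q on s1 is 20/21, and the value is 11·(20/21) + (-8)·(1/21) = 212/21.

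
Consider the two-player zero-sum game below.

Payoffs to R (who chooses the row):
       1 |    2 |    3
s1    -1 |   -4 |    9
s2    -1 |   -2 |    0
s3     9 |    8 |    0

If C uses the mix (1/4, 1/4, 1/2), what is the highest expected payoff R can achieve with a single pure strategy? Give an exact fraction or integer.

17/4

s1: (-1)·(1/4) + (-4)·(1/4) + (9)·(1/2) = 13/4.
s2: (-1)·(1/4) + (-2)·(1/4) + (0)·(1/2) = -3/4.
s3: (9)·(1/4) + (8)·(1/4) + (0)·(1/2) = 17/4.
The best pure response is s3 with expected payoff 17/4.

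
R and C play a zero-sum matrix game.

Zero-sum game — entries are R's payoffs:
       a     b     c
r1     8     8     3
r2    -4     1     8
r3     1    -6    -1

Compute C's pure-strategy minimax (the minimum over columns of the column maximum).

The worst case (largest entry) in each column is a: 8, b: 8, c: 8.
The best (smallest) of these is 8.

8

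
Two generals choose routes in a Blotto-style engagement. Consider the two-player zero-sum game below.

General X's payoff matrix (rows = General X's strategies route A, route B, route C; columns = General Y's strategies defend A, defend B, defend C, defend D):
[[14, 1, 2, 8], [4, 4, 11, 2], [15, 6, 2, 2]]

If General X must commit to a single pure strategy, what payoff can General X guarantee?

The worst-case payoff for each row is route A: 1, route B: 2, route C: 2.
The best of these is 2.

2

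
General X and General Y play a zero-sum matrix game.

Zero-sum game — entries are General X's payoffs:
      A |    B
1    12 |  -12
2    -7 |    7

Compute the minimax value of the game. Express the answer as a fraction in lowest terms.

0

Row minima are -12 and -7, so General X's maximin is -7; column maxima are 12 and 7, so General Y's minimax is 7. These differ, so the equilibrium is in mixed strategies.
Let General X play 1 with probability p. General Y is indifferent when 12p − 7(1−p) = −12p + 7(1−p), giving p = 7/19.
Let General Y play A with probability q. General X is indifferent when 12q − 12(1−q) = −7q + 7(1−q), giving q = 1/2.
The value is 12·(1/2) + (-12)·(1/2) = 0.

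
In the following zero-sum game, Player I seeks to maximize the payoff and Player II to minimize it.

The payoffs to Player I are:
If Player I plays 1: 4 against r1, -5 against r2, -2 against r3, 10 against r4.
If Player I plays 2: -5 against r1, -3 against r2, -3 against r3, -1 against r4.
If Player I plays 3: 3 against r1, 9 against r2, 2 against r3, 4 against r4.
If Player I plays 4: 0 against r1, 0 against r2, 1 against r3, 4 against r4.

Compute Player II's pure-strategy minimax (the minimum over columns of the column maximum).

The worst case (largest entry) in each column is r1: 4, r2: 9, r3: 2, r4: 10.
The best (smallest) of these is 2.

2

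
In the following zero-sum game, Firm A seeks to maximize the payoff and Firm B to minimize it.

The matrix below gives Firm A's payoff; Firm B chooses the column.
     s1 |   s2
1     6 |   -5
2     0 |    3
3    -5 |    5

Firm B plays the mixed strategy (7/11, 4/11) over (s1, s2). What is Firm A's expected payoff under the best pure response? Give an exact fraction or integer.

1: (6)·(7/11) + (-5)·(4/11) = 2.
2: (0)·(7/11) + (3)·(4/11) = 12/11.
3: (-5)·(7/11) + (5)·(4/11) = -15/11.
The best pure response is 1 with expected payoff 2.

2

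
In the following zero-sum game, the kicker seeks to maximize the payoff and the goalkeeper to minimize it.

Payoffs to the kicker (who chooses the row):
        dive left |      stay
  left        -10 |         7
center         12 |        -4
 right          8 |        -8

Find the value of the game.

4/3

Row right is strictly dominated by row center, so the kicker never plays it.
The remaining 2×2 game on (left, center) × (dive left, stay) has no saddle point. Let the kicker play left with probability p; indifference gives −10p + 12(1−p) = 7p − 4(1−p), so p = 16/33.
Similarly the goalkeeper's optimal q on dive left is 1/3, and the value is -10·(1/3) + (7)·(2/3) = 4/3.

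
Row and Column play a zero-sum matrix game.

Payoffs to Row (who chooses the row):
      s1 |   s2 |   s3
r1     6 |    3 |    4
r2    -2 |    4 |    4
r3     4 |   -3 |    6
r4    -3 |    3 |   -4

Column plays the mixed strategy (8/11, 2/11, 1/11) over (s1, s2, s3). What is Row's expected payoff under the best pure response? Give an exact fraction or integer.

r1: (6)·(8/11) + (3)·(2/11) + (4)·(1/11) = 58/11.
r2: (-2)·(8/11) + (4)·(2/11) + (4)·(1/11) = -4/11.
r3: (4)·(8/11) + (-3)·(2/11) + (6)·(1/11) = 32/11.
r4: (-3)·(8/11) + (3)·(2/11) + (-4)·(1/11) = -2.
The best pure response is r1 with expected payoff 58/11.

58/11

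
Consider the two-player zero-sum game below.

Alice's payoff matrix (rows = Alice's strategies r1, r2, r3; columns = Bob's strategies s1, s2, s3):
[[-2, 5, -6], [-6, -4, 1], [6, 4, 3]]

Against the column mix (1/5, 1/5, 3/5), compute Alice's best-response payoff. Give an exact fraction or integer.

19/5

r1: (-2)·(1/5) + (5)·(1/5) + (-6)·(3/5) = -3.
r2: (-6)·(1/5) + (-4)·(1/5) + (1)·(3/5) = -7/5.
r3: (6)·(1/5) + (4)·(1/5) + (3)·(3/5) = 19/5.
The best pure response is r3 with expected payoff 19/5.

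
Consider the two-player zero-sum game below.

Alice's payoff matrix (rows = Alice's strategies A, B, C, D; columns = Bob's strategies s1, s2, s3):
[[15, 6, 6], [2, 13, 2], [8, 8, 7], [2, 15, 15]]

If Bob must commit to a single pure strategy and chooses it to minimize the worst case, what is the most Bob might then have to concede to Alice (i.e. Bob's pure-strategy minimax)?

The worst case (largest entry) in each column is s1: 15, s2: 15, s3: 15.
The best (smallest) of these is 15.

15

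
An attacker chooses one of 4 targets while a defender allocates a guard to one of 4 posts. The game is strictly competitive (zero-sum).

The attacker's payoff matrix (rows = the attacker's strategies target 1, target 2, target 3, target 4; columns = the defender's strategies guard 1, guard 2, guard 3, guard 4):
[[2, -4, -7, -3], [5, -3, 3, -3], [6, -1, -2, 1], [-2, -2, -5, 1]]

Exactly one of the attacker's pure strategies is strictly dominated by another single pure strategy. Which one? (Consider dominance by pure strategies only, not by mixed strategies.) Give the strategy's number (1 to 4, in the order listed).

Compare target 1 with target 3: 6 > 2, -1 > -4, -2 > -7, 1 > -3.
So target 3 strictly dominates target 1 for the attacker; target 1 is strictly dominated.

1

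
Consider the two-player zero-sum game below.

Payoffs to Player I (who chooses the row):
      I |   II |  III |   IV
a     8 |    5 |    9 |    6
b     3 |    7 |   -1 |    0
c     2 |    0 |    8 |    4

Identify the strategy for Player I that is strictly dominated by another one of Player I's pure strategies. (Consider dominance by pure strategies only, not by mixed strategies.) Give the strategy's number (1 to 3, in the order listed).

Compare c with a: 8 > 2, 5 > 0, 9 > 8, 6 > 4.
So a strictly dominates c for Player I; c is strictly dominated.

3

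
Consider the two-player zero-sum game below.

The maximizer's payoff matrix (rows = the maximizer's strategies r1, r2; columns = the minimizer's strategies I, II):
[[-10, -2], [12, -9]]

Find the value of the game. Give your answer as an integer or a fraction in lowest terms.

-114/29

Row minima are -10 and -9, so the maximizer's maximin is -9; column maxima are 12 and -2, so the minimizer's minimax is -2. These differ, so the equilibrium is in mixed strategies.
Let the maximizer play r1 with probability p. The minimizer is indifferent when −10p + 12(1−p) = −2p − 9(1−p), giving p = 21/29.
Let the minimizer play I with probability q. The maximizer is indifferent when −10q − 2(1−q) = 12q − 9(1−q), giving q = 7/29.
The value is -10·(7/29) + (-2)·(22/29) = -114/29.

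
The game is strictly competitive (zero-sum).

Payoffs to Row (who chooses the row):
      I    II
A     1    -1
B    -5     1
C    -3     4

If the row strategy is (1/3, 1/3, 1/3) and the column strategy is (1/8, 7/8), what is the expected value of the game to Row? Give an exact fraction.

7/8

Against (1/8, 7/8), each row's expected payoff is A: -3/4; B: 1/4; C: 25/8.
Taking the (1/3, 1/3, 1/3)-weighted average: (1/3)·(-3/4) + (1/3)·(1/4) + (1/3)·(25/8) = 7/8.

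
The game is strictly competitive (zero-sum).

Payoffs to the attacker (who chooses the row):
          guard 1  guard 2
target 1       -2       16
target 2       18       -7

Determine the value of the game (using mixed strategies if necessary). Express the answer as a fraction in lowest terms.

274/43

Row minima are -2 and -7, so the attacker's maximin is -2; column maxima are 18 and 16, so the defender's minimax is 16. These differ, so the equilibrium is in mixed strategies.
Let the attacker play target 1 with probability p. The defender is indifferent when −2p + 18(1−p) = 16p − 7(1−p), giving p = 25/43.
Let the defender play guard 1 with probability q. The attacker is indifferent when −2q + 16(1−q) = 18q − 7(1−q), giving q = 23/43.
The value is -2·(23/43) + (16)·(20/43) = 274/43.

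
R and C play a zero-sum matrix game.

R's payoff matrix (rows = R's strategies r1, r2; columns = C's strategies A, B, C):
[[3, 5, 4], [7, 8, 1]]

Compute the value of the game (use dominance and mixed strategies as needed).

Column B is strictly dominated by A for C (it gives R more in every row).
The remaining 2×2 game on (r1, r2) × (A, C) has no saddle point. Let R play r1 with probability p; indifference gives 3p + 7(1−p) = 4p + (1−p), so p = 6/7.
Similarly C's optimal q on A is 3/7, and the value is 3·(3/7) + (4)·(4/7) = 25/7.

25/7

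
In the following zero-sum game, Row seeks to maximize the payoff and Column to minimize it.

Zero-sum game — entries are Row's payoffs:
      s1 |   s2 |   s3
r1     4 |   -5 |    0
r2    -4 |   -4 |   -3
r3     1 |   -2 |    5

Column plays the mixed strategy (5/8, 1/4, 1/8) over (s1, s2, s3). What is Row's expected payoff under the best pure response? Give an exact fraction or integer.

r1: (4)·(5/8) + (-5)·(1/4) + (0)·(1/8) = 5/4.
r2: (-4)·(5/8) + (-4)·(1/4) + (-3)·(1/8) = -31/8.
r3: (1)·(5/8) + (-2)·(1/4) + (5)·(1/8) = 3/4.
The best pure response is r1 with expected payoff 5/4.

5/4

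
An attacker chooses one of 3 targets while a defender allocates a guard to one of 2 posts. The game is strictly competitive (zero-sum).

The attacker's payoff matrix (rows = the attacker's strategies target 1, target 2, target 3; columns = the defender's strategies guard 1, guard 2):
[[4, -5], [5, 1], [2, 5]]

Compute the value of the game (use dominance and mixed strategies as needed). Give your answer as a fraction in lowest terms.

23/7

Row target 1 is strictly dominated by row target 2, so the attacker never plays it.
The remaining 2×2 game on (target 2, target 3) × (guard 1, guard 2) has no saddle point. Let the attacker play target 2 with probability p; indifference gives 5p + 2(1−p) = p + 5(1−p), so p = 3/7.
Similarly the defender's optimal q on guard 1 is 4/7, and the value is 5·(4/7) + (1)·(3/7) = 23/7.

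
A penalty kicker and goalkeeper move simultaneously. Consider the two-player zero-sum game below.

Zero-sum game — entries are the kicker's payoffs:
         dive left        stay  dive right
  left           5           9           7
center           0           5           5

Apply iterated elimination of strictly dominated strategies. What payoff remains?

Column stay is strictly dominated by dive left for the goalkeeper (5<9, 0<5); eliminate stay.
Column dive right is strictly dominated by dive left for the goalkeeper (5<7, 0<5); eliminate dive right.
Row center is strictly dominated by row left (5>0); eliminate center.
Only (left, dive left) remains, with payoff 5.

5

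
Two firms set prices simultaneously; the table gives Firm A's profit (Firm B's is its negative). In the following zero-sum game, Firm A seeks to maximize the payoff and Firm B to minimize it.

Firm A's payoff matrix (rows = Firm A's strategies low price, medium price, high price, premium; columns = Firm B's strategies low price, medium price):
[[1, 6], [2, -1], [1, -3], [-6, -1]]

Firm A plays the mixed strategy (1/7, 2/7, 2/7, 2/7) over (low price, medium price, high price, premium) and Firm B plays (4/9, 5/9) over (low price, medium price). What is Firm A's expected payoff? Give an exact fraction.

-40/63

Against (4/9, 5/9), each row's expected payoff is low price: 34/9; medium price: 1/3; high price: -11/9; premium: -29/9.
Taking the (1/7, 2/7, 2/7, 2/7)-weighted average: (1/7)·(34/9) + (2/7)·(1/3) + (2/7)·(-11/9) + (2/7)·(-29/9) = -40/63.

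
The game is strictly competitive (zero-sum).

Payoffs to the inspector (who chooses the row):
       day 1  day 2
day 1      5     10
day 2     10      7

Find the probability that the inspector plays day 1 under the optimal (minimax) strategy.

3/8

Row minima are 5 and 7, so the inspector's maximin is 7; column maxima are 10 and 10, so the inspectee's minimax is 10. These differ, so the equilibrium is in mixed strategies.
Let the inspector play day 1 with probability p. The inspectee is indifferent when 5p + 10(1−p) = 10p + 7(1−p), giving p = 3/8.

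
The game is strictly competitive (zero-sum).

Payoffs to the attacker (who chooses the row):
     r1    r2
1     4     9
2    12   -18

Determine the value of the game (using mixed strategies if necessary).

36/7

Row minima are 4 and -18, so the attacker's maximin is 4; column maxima are 12 and 9, so the defender's minimax is 9. These differ, so the equilibrium is in mixed strategies.
Let the attacker play 1 with probability p. The defender is indifferent when 4p + 12(1−p) = 9p − 18(1−p), giving p = 6/7.
Let the defender play r1 with probability q. The attacker is indifferent when 4q + 9(1−q) = 12q − 18(1−q), giving q = 27/35.
The value is 4·(27/35) + (9)·(8/35) = 36/7.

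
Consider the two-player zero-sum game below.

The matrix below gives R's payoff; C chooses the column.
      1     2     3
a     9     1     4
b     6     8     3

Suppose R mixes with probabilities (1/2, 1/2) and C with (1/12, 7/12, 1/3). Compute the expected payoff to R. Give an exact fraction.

Against (1/12, 7/12, 1/3), each row's expected payoff is a: 8/3; b: 37/6.
Taking the (1/2, 1/2)-weighted average: (1/2)·(8/3) + (1/2)·(37/6) = 53/12.

53/12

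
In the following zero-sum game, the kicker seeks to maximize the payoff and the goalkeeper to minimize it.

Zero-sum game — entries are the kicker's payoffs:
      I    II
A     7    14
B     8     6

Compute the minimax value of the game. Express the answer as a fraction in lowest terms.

Row minima are 7 and 6, so the kicker's maximin is 7; column maxima are 8 and 14, so the goalkeeper's minimax is 8. These differ, so the equilibrium is in mixed strategies.
Let the kicker play A with probability p. The goalkeeper is indifferent when 7p + 8(1−p) = 14p + 6(1−p), giving p = 2/9.
Let the goalkeeper play I with probability q. The kicker is indifferent when 7q + 14(1−q) = 8q + 6(1−q), giving q = 8/9.
The value is 7·(8/9) + (14)·(1/9) = 70/9.

70/9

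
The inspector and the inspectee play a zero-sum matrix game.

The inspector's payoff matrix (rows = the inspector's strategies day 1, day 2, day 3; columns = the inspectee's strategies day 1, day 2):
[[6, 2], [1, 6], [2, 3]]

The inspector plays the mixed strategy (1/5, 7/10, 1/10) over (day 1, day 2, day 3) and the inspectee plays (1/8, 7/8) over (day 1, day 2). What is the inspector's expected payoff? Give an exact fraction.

Against (1/8, 7/8), each row's expected payoff is day 1: 5/2; day 2: 43/8; day 3: 23/8.
Taking the (1/5, 7/10, 1/10)-weighted average: (1/5)·(5/2) + (7/10)·(43/8) + (1/10)·(23/8) = 91/20.

91/20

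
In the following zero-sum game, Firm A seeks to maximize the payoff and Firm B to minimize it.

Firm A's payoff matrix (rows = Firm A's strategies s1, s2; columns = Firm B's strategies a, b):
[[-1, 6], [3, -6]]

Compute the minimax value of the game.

3/4

Row minima are -1 and -6, so Firm A's maximin is -1; column maxima are 3 and 6, so Firm B's minimax is 3. These differ, so the equilibrium is in mixed strategies.
Let Firm A play s1 with probability p. Firm B is indifferent when −p + 3(1−p) = 6p − 6(1−p), giving p = 9/16.
Let Firm B play a with probability q. Firm A is indifferent when −q + 6(1−q) = 3q − 6(1−q), giving q = 3/4.
The value is -1·(3/4) + (6)·(1/4) = 3/4.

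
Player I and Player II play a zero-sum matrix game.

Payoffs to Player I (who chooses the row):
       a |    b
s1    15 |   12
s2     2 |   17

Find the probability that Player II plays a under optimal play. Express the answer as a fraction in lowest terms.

Row minima are 12 and 2, so Player I's maximin is 12; column maxima are 15 and 17, so Player II's minimax is 15. These differ, so the equilibrium is in mixed strategies.
Let Player II play a with probability q. Player I is indifferent when 15q + 12(1−q) = 2q + 17(1−q), giving q = 5/18.

5/18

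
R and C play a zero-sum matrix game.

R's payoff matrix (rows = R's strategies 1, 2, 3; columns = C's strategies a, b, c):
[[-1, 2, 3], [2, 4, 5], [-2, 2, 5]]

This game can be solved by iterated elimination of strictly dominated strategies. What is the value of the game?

Row 1 is strictly dominated by row 2 (2>-1, 4>2, 5>3); eliminate 1.
Column c is strictly dominated by a for C (2<5, -2<5); eliminate c.
Column b is strictly dominated by a for C (2<4, -2<2); eliminate b.
Row 3 is strictly dominated by row 2 (2>-2); eliminate 3.
Only (2, a) remains, with payoff 2.

2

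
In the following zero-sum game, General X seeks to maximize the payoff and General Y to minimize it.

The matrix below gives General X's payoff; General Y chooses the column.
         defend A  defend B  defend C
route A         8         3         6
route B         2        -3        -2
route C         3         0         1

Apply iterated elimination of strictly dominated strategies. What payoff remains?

3

Row route C is strictly dominated by row route A (8>3, 3>0, 6>1); eliminate route C.
Column defend C is strictly dominated by defend B for General Y (3<6, -3<-2); eliminate defend C.
Row route B is strictly dominated by row route A (8>2, 3>-3); eliminate route B.
Column defend A is strictly dominated by defend B for General Y (3<8); eliminate defend A.
Only (route A, defend B) remains, with payoff 3.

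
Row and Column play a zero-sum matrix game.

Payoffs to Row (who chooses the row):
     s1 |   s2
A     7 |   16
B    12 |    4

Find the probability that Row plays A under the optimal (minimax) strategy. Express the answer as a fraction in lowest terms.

Row minima are 7 and 4, so Row's maximin is 7; column maxima are 12 and 16, so Column's minimax is 12. These differ, so the equilibrium is in mixed strategies.
Let Row play A with probability p. Column is indifferent when 7p + 12(1−p) = 16p + 4(1−p), giving p = 8/17.

8/17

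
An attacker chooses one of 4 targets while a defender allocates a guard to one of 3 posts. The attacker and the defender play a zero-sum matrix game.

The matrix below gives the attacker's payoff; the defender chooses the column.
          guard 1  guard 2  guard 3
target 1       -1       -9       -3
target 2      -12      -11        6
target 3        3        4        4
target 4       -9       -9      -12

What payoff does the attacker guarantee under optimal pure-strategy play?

Row minima: -9, -12, 3, -12 → the attacker's maximin is 3.
Column maxima: 3, 4, 6 → the defender's minimax is 3.
They coincide at (target 3, guard 1), so the value is 3.

3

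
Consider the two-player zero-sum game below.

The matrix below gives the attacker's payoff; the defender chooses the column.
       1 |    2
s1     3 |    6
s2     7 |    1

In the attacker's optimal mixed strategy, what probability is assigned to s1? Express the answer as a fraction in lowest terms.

2/3

Row minima are 3 and 1, so the attacker's maximin is 3; column maxima are 7 and 6, so the defender's minimax is 6. These differ, so the equilibrium is in mixed strategies.
Let the attacker play s1 with probability p. The defender is indifferent when 3p + 7(1−p) = 6p + (1−p), giving p = 2/3.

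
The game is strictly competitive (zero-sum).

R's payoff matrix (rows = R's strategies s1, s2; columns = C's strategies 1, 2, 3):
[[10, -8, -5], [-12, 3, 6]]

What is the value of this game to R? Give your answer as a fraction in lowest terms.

Column 3 is strictly dominated by 2 for C (it gives R more in every row).
The remaining 2×2 game on (s1, s2) × (1, 2) has no saddle point. Let R play s1 with probability p; indifference gives 10p − 12(1−p) = −8p + 3(1−p), so p = 5/11.
Similarly C's optimal q on 1 is 1/3, and the value is 10·(1/3) + (-8)·(2/3) = -2.

-2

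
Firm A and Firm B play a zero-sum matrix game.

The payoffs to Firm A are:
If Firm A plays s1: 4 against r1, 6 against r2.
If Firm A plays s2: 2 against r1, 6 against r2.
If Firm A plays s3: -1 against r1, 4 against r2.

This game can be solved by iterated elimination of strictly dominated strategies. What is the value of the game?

4

Row s3 is strictly dominated by row s1 (4>-1, 6>4); eliminate s3.
Column r2 is strictly dominated by r1 for Firm B (4<6, 2<6); eliminate r2.
Row s2 is strictly dominated by row s1 (4>2); eliminate s2.
Only (s1, r1) remains, with payoff 4.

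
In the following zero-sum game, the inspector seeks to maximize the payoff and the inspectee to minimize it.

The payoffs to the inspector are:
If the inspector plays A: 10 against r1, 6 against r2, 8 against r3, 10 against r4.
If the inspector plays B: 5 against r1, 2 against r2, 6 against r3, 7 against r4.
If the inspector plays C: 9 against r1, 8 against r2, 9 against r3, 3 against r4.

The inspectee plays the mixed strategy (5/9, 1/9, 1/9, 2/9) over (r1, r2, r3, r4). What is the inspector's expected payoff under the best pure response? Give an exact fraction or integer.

28/3

A: (10)·(5/9) + (6)·(1/9) + (8)·(1/9) + (10)·(2/9) = 28/3.
B: (5)·(5/9) + (2)·(1/9) + (6)·(1/9) + (7)·(2/9) = 47/9.
C: (9)·(5/9) + (8)·(1/9) + (9)·(1/9) + (3)·(2/9) = 68/9.
The best pure response is A with expected payoff 28/3.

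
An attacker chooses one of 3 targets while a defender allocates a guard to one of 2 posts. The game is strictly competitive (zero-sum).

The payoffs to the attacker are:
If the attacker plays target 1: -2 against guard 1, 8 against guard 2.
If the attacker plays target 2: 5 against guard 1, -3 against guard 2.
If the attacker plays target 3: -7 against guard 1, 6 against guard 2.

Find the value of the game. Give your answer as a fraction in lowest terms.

17/9

Row target 3 is strictly dominated by row target 1, so the attacker never plays it.
The remaining 2×2 game on (target 1, target 2) × (guard 1, guard 2) has no saddle point. Let the attacker play target 1 with probability p; indifference gives −2p + 5(1−p) = 8p − 3(1−p), so p = 4/9.
Similarly the defender's optimal q on guard 1 is 11/18, and the value is -2·(11/18) + (8)·(7/18) = 17/9.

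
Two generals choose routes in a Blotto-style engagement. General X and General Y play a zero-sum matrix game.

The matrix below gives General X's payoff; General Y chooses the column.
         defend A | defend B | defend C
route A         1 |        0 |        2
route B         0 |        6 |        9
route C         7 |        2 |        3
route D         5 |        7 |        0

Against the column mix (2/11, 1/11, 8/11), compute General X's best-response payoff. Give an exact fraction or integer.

78/11

route A: (1)·(2/11) + (0)·(1/11) + (2)·(8/11) = 18/11.
route B: (0)·(2/11) + (6)·(1/11) + (9)·(8/11) = 78/11.
route C: (7)·(2/11) + (2)·(1/11) + (3)·(8/11) = 40/11.
route D: (5)·(2/11) + (7)·(1/11) + (0)·(8/11) = 17/11.
The best pure response is route B with expected payoff 78/11.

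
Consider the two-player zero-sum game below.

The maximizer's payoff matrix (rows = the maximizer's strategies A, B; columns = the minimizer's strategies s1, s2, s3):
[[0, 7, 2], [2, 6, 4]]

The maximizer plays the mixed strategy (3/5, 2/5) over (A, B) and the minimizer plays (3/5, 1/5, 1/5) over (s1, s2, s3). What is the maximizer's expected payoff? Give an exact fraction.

59/25

Against (3/5, 1/5, 1/5), each row's expected payoff is A: 9/5; B: 16/5.
Taking the (3/5, 2/5)-weighted average: (3/5)·(9/5) + (2/5)·(16/5) = 59/25.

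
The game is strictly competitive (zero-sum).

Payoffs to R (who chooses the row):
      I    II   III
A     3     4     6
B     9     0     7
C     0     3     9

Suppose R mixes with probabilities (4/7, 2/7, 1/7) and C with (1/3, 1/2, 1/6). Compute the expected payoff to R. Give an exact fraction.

Against (1/3, 1/2, 1/6), each row's expected payoff is A: 4; B: 25/6; C: 3.
Taking the (4/7, 2/7, 1/7)-weighted average: (4/7)·(4) + (2/7)·(25/6) + (1/7)·(3) = 82/21.

82/21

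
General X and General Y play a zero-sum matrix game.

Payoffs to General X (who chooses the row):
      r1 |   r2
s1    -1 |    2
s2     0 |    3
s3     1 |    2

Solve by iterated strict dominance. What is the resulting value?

Row s1 is strictly dominated by row s2 (0>-1, 3>2); eliminate s1.
Column r2 is strictly dominated by r1 for General Y (0<3, 1<2); eliminate r2.
Row s2 is strictly dominated by row s3 (1>0); eliminate s2.
Only (s3, r1) remains, with payoff 1.

1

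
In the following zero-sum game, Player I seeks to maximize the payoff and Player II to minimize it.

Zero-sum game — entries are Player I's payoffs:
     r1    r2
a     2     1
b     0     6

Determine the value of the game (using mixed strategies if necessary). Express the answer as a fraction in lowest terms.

12/7

Row minima are 1 and 0, so Player I's maximin is 1; column maxima are 2 and 6, so Player II's minimax is 2. These differ, so the equilibrium is in mixed strategies.
Let Player I play a with probability p. Player II is indifferent when 2p = p + 6(1−p), giving p = 6/7.
Let Player II play r1 with probability q. Player I is indifferent when 2q + (1−q) = 6(1−q), giving q = 5/7.
The value is 2·(5/7) + (1)·(2/7) = 12/7.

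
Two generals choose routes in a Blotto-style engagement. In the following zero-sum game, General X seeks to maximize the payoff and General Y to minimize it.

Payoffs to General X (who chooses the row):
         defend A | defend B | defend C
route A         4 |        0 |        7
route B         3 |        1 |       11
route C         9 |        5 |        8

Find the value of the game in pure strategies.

Row minima: 0, 1, 5 → General X's maximin is 5.
Column maxima: 9, 5, 11 → General Y's minimax is 5.
They coincide at (route C, defend B), so the value is 5.

5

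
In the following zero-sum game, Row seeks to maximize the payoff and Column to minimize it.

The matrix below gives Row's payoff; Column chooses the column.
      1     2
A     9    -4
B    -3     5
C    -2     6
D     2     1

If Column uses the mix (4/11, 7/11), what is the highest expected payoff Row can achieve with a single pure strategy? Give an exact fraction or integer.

A: (9)·(4/11) + (-4)·(7/11) = 8/11.
B: (-3)·(4/11) + (5)·(7/11) = 23/11.
C: (-2)·(4/11) + (6)·(7/11) = 34/11.
D: (2)·(4/11) + (1)·(7/11) = 15/11.
The best pure response is C with expected payoff 34/11.

34/11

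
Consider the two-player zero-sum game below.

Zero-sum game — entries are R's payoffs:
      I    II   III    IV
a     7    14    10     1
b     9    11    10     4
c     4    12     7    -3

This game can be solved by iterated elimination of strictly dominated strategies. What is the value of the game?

4

Row c is strictly dominated by row a (7>4, 14>12, 10>7, 1>-3); eliminate c.
Column I is strictly dominated by IV for C (1<7, 4<9); eliminate I.
Column III is strictly dominated by IV for C (1<10, 4<10); eliminate III.
Column II is strictly dominated by IV for C (1<14, 4<11); eliminate II.
Row a is strictly dominated by row b (4>1); eliminate a.
Only (b, IV) remains, with payoff 4.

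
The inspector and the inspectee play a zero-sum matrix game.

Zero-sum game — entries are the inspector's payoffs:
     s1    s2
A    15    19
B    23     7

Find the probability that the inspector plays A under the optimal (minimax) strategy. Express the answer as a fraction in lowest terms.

4/5

Row minima are 15 and 7, so the inspector's maximin is 15; column maxima are 23 and 19, so the inspectee's minimax is 19. These differ, so the equilibrium is in mixed strategies.
Let the inspector play A with probability p. The inspectee is indifferent when 15p + 23(1−p) = 19p + 7(1−p), giving p = 4/5.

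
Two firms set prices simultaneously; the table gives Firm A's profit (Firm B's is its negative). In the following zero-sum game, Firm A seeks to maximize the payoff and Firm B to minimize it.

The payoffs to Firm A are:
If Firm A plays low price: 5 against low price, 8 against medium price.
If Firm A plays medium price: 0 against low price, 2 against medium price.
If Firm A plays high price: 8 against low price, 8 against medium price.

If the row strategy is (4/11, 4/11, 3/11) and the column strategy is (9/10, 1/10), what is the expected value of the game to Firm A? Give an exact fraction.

46/11

Against (9/10, 1/10), each row's expected payoff is low price: 53/10; medium price: 1/5; high price: 8.
Taking the (4/11, 4/11, 3/11)-weighted average: (4/11)·(53/10) + (4/11)·(1/5) + (3/11)·(8) = 46/11.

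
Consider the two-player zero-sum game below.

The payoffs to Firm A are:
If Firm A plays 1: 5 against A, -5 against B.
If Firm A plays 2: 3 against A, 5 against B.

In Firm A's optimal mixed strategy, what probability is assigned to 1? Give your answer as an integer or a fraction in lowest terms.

1/6

Row minima are -5 and 3, so Firm A's maximin is 3; column maxima are 5 and 5, so Firm B's minimax is 5. These differ, so the equilibrium is in mixed strategies.
Let Firm A play 1 with probability p. Firm B is indifferent when 5p + 3(1−p) = −5p + 5(1−p), giving p = 1/6.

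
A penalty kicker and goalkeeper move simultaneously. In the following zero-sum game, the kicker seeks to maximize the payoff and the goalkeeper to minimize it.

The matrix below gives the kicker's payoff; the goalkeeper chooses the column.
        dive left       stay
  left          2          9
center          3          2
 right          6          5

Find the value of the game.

11/2

Row center is strictly dominated by row right, so the kicker never plays it.
The remaining 2×2 game on (left, right) × (dive left, stay) has no saddle point. Let the kicker play left with probability p; indifference gives 2p + 6(1−p) = 9p + 5(1−p), so p = 1/8.
Similarly the goalkeeper's optimal q on dive left is 1/2, and the value is 2·(1/2) + (9)·(1/2) = 11/2.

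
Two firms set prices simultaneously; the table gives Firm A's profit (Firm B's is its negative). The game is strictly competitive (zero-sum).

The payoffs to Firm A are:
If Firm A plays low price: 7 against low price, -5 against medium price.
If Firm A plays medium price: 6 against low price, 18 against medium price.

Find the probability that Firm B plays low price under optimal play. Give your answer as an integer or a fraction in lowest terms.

23/24

Row minima are -5 and 6, so Firm A's maximin is 6; column maxima are 7 and 18, so Firm B's minimax is 7. These differ, so the equilibrium is in mixed strategies.
Let Firm B play low price with probability q. Firm A is indifferent when 7q − 5(1−q) = 6q + 18(1−q), giving q = 23/24.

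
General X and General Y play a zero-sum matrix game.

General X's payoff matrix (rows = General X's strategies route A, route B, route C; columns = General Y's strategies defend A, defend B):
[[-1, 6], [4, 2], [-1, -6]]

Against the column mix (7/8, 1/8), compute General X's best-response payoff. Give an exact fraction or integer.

15/4

route A: (-1)·(7/8) + (6)·(1/8) = -1/8.
route B: (4)·(7/8) + (2)·(1/8) = 15/4.
route C: (-1)·(7/8) + (-6)·(1/8) = -13/8.
The best pure response is route B with expected payoff 15/4.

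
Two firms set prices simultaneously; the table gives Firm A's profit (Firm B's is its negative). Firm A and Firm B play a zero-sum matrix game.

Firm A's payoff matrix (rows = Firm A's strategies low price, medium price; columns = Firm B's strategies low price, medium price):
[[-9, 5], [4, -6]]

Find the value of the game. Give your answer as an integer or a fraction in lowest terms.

-17/12

Row minima are -9 and -6, so Firm A's maximin is -6; column maxima are 4 and 5, so Firm B's minimax is 4. These differ, so the equilibrium is in mixed strategies.
Let Firm A play low price with probability p. Firm B is indifferent when −9p + 4(1−p) = 5p − 6(1−p), giving p = 5/12.
Let Firm B play low price with probability q. Firm A is indifferent when −9q + 5(1−q) = 4q − 6(1−q), giving q = 11/24.
The value is -9·(11/24) + (5)·(13/24) = -17/12.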